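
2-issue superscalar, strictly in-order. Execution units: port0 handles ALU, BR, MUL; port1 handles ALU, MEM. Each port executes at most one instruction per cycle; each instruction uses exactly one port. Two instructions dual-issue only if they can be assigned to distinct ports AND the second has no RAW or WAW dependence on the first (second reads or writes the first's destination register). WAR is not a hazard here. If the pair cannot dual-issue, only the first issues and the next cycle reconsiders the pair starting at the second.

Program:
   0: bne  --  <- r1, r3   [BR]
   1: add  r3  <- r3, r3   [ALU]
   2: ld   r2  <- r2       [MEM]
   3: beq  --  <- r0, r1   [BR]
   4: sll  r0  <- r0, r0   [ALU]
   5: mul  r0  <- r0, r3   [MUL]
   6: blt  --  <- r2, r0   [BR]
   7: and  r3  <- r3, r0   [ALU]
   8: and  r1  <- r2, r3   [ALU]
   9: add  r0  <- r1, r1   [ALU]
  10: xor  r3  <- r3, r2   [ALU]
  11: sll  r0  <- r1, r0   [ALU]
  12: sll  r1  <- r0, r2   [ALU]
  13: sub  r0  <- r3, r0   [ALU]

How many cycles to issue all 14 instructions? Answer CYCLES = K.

CYCLES = 9

0. bne/add @i0/i1  | 2-wide
1. ld/beq @i2/i3  | 2-wide
2. sll @i4  | RAW+WAW r0
3. mul @i5  | no-port MUL/BR
4. blt/and @i6/i7  | 2-wide
5. and @i8  | RAW r1
6. add/xor @i9/i10  | 2-wide
7. sll @i11  | RAW r0
8. sll/sub @i12/i13  | 2-wide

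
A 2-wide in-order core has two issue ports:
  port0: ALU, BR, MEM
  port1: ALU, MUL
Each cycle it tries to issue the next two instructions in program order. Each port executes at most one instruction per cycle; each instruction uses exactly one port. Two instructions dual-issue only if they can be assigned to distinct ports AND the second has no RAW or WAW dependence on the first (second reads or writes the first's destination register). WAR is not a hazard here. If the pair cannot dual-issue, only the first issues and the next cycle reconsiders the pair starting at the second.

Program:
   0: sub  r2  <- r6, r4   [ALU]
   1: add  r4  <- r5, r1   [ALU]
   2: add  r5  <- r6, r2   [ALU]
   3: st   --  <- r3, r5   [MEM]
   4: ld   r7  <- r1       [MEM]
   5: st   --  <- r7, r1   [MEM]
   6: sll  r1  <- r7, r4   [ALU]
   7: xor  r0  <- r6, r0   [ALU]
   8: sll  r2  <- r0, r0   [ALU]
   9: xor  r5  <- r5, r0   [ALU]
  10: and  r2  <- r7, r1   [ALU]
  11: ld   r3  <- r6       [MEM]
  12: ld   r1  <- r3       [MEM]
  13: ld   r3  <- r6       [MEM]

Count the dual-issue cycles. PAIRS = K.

PAIRS = 4

[0] i0,i1  sub/add  -- pair
[1] i2  add  -- RAW r5
[2] i3  st  -- no-port MEM/MEM
[3] i4  ld  -- no-port MEM/MEM
[4] i5,i6  st/sll  -- pair
[5] i7  xor  -- RAW r0
[6] i8,i9  sll/xor  -- pair
[7] i10,i11  and/ld  -- pair
[8] i12  ld  -- no-port MEM/MEM
[9] i13  ld  -- tail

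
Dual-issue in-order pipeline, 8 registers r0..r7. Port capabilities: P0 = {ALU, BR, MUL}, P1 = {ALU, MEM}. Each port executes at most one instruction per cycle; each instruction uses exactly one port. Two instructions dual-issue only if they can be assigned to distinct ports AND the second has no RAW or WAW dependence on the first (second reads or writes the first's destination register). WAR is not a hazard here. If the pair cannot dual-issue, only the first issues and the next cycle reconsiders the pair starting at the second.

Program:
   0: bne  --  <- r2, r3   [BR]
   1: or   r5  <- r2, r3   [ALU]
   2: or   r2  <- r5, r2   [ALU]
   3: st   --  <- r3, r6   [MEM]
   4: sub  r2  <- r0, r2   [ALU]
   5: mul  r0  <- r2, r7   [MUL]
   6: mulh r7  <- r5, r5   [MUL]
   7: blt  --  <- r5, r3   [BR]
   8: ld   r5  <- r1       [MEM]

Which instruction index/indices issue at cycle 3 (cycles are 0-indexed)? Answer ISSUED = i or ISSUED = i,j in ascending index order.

  cy0 -> i0/i1 (bne.BR/or.ALU) 2-wide
  cy1 -> i2/i3 (or.ALU/st.MEM) 2-wide
  cy2 -> i4 (sub.ALU) RAW r2
  cy3 -> i5 (mul.MUL) no-port MUL/MUL
  cy4 -> i6 (mulh.MUL) no-port MUL/BR
  cy5 -> i7/i8 (blt.BR/ld.MEM) 2-wide

ISSUED = 5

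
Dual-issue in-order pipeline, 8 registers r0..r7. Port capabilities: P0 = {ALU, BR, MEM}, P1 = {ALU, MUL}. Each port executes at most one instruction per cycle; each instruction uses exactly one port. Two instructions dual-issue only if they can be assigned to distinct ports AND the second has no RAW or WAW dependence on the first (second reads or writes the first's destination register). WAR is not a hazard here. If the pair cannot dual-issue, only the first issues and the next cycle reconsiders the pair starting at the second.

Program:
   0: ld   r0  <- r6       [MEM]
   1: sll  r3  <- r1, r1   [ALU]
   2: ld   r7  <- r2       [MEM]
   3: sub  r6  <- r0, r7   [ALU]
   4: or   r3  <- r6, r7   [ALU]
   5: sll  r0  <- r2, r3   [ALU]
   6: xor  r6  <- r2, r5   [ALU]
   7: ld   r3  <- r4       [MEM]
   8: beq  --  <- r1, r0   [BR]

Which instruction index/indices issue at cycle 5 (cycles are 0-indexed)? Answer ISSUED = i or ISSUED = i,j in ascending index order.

[0] i0,i1  ld.MEM sll.ALU  -- dual
[1] i2  ld.MEM  -- RAW r7
[2] i3  sub.ALU  -- RAW r6
[3] i4  or.ALU  -- RAW r3
[4] i5,i6  sll.ALU xor.ALU  -- dual
[5] i7  ld.MEM  -- no-port MEM/BR
[6] i8  beq.BR  -- tail

ISSUED = 7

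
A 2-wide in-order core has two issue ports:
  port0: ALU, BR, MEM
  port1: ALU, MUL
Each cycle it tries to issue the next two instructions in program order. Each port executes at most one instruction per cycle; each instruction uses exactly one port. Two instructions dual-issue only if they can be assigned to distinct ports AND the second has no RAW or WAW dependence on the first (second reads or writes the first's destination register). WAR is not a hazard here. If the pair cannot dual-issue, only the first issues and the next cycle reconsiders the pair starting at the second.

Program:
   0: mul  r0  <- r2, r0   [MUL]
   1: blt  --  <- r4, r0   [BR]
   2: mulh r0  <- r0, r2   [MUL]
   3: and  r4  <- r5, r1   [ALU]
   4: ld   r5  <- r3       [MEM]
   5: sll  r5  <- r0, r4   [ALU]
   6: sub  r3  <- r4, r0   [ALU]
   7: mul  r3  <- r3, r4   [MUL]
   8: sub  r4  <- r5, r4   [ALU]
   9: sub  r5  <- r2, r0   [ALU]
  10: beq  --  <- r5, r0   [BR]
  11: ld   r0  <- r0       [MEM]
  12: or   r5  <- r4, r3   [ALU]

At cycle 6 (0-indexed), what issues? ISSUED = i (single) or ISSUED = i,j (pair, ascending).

c0: i0 mul  RAW r0
c1: i1,i2 blt/mulh  2-wide
c2: i3,i4 and/ld  2-wide
c3: i5,i6 sll/sub  2-wide
c4: i7,i8 mul/sub  2-wide
c5: i9 sub  RAW r5
c6: i10 beq  no-port BR/MEM
c7: i11,i12 ld/or  2-wide

ISSUED = 10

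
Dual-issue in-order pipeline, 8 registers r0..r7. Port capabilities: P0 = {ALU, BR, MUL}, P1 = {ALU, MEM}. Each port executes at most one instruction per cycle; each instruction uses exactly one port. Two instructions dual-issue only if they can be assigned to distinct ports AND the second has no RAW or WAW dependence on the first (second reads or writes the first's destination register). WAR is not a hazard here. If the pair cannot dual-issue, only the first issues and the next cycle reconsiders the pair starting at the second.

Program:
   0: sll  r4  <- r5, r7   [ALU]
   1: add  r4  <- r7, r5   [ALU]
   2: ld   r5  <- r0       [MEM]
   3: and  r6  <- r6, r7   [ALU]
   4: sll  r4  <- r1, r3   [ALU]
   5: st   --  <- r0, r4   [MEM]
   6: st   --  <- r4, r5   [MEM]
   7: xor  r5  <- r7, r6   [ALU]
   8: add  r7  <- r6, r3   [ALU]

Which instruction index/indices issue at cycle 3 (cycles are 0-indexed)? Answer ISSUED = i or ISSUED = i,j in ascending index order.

0. sll @i0  | WAW r4
1. add+ld @i1/i2  | 2-wide
2. and+sll @i3/i4  | 2-wide
3. st @i5  | no-port MEM/MEM
4. st+xor @i6/i7  | 2-wide
5. add @i8  | tail

ISSUED = 5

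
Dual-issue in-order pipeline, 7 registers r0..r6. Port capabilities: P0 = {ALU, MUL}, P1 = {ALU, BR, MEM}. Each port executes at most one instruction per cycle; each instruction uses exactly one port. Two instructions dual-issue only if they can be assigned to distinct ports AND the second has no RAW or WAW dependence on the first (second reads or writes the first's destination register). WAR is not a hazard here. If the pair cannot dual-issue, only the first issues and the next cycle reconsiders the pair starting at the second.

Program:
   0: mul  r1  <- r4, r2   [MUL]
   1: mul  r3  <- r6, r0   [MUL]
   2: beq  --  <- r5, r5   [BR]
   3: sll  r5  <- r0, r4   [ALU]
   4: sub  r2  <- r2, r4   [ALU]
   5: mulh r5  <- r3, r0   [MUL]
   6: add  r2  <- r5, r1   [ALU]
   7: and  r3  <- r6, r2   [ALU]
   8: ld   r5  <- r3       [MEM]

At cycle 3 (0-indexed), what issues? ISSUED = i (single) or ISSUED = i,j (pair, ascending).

#0 head=0: mul.MUL i0 no-port MUL/MUL
#1 head=1: mul.MUL/beq.BR i1/i2 2-wide
#2 head=3: sll.ALU/sub.ALU i3/i4 2-wide
#3 head=5: mulh.MUL i5 RAW r5
#4 head=6: add.ALU i6 RAW r2
#5 head=7: and.ALU i7 RAW r3
#6 head=8: ld.MEM i8 tail

ISSUED = 5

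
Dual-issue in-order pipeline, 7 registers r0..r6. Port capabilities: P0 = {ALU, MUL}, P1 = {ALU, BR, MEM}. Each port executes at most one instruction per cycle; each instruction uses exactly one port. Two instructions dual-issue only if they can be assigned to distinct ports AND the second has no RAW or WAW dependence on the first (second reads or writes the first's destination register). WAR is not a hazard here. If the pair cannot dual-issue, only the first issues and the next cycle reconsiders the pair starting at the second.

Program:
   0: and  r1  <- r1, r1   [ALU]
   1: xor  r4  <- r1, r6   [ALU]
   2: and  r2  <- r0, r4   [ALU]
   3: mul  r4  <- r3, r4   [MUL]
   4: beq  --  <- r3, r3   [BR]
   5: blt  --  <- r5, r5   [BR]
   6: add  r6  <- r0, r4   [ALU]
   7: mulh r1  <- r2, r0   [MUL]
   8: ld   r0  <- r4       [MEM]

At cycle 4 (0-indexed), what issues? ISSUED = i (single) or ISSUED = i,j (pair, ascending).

ISSUED = 5,6

t=0 i0:and ; RAW r1
t=1 i1:xor ; RAW r4
t=2 i2/i3:and mul ; pair
t=3 i4:beq ; no-port BR/BR
t=4 i5/i6:blt add ; pair
t=5 i7/i8:mulh ld ; pair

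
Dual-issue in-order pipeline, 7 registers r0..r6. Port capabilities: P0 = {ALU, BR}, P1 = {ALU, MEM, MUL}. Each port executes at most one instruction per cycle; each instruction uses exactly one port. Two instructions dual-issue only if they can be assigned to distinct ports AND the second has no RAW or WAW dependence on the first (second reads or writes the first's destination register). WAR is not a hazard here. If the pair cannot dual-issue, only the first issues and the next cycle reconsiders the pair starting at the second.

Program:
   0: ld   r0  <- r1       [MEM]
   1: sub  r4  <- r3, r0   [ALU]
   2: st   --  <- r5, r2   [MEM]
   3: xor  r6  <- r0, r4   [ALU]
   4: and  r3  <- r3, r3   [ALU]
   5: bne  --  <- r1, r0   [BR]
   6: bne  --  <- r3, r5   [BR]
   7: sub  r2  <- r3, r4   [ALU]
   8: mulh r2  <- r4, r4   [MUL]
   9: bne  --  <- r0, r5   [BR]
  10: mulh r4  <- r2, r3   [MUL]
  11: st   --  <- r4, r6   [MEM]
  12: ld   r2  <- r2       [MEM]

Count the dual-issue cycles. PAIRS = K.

PAIRS = 4

[0] i0  ld.MEM  -- RAW r0
[1] i1/i2  sub.ALU;st.MEM  -- pair
[2] i3/i4  xor.ALU;and.ALU  -- pair
[3] i5  bne.BR  -- no-port BR/BR
[4] i6/i7  bne.BR;sub.ALU  -- pair
[5] i8/i9  mulh.MUL;bne.BR  -- pair
[6] i10  mulh.MUL  -- no-port MUL/MEM
[7] i11  st.MEM  -- no-port MEM/MEM
[8] i12  ld.MEM  -- tail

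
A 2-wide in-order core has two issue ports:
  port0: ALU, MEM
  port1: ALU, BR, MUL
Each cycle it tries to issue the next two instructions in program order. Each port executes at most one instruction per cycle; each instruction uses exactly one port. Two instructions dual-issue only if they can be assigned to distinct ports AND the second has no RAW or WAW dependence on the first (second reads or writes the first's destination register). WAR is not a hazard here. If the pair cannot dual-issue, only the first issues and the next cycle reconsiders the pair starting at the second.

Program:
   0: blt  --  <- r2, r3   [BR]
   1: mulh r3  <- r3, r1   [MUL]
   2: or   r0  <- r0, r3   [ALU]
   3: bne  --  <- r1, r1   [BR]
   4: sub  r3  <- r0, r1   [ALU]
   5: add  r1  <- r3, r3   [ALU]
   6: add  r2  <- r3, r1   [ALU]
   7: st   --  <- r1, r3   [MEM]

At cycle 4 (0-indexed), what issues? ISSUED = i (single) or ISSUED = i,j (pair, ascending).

t=0 i0:blt.BR ; no-port BR/MUL
t=1 i1:mulh.MUL ; RAW r3
t=2 i2+i3:or.ALU;bne.BR ; pair
t=3 i4:sub.ALU ; RAW r3
t=4 i5:add.ALU ; RAW r1
t=5 i6+i7:add.ALU;st.MEM ; pair

ISSUED = 5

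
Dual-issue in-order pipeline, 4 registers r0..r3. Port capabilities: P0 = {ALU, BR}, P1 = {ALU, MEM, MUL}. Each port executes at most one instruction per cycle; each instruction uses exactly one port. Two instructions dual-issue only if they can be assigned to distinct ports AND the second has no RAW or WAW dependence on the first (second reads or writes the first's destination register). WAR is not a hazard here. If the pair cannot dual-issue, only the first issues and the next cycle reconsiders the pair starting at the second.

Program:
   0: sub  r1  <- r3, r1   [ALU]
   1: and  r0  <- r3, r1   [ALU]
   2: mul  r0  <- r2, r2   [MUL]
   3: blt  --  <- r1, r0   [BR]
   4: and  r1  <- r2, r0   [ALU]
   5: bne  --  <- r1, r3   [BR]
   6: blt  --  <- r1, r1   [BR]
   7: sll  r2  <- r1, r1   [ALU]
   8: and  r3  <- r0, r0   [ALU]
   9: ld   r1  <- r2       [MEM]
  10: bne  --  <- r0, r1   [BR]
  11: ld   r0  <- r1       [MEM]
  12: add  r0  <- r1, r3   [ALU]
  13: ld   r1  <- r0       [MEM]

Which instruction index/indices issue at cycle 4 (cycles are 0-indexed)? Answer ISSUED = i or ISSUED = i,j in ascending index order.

ISSUED = 5

0. sub.ALU @i0  | RAW r1
1. and.ALU @i1  | WAW r0
2. mul.MUL @i2  | RAW r0
3. blt.BR and.ALU @i3,i4  | dual
4. bne.BR @i5  | no-port BR/BR
5. blt.BR sll.ALU @i6,i7  | dual
6. and.ALU ld.MEM @i8,i9  | dual
7. bne.BR ld.MEM @i10,i11  | dual
8. add.ALU @i12  | RAW r0
9. ld.MEM @i13  | tail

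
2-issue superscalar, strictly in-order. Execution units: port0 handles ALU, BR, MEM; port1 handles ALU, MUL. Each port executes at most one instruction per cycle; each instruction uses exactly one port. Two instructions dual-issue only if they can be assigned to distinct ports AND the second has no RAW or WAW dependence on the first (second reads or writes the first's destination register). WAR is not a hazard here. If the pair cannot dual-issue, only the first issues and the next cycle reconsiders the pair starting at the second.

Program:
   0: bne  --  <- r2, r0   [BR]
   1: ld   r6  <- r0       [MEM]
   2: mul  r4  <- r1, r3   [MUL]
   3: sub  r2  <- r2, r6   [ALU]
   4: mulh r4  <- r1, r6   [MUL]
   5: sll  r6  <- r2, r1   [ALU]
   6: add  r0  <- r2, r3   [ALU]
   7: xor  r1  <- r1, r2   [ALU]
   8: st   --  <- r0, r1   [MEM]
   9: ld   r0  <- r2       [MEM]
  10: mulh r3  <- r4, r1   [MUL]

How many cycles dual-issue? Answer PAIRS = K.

PAIRS = 4

c0: i0 bne  no-port BR/MEM
c1: i1,i2 ld;mul  pair
c2: i3,i4 sub;mulh  pair
c3: i5,i6 sll;add  pair
c4: i7 xor  RAW r1
c5: i8 st  no-port MEM/MEM
c6: i9,i10 ld;mulh  pair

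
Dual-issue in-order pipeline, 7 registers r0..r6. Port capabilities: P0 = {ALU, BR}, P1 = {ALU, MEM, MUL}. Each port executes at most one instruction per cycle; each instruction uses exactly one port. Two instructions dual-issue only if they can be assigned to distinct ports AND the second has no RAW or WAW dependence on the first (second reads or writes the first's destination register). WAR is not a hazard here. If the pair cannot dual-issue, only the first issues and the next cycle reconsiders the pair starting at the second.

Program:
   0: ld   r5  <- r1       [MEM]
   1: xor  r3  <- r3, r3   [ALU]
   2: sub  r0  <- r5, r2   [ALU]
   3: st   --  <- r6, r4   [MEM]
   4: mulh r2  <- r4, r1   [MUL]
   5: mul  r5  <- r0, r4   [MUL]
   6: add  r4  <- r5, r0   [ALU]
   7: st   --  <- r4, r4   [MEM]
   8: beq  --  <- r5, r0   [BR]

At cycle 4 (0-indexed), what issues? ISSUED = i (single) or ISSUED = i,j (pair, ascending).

0. ld xor @i0&i1  | dual
1. sub st @i2&i3  | dual
2. mulh @i4  | no-port MUL/MUL
3. mul @i5  | RAW r5
4. add @i6  | RAW r4
5. st beq @i7&i8  | dual

ISSUED = 6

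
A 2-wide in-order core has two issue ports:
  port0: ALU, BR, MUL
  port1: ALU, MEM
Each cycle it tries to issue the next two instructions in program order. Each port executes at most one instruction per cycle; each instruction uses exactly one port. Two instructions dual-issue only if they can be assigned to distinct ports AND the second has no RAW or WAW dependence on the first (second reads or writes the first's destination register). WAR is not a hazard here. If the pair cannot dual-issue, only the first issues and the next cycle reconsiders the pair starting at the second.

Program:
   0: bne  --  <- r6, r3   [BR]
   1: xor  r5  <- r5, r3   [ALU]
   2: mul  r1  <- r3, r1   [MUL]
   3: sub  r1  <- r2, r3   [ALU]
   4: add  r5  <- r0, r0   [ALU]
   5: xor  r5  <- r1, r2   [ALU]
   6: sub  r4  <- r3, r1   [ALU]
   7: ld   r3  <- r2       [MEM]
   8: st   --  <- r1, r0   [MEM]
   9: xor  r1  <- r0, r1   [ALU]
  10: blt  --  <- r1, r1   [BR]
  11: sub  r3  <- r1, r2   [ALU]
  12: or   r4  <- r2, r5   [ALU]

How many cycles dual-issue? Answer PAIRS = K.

  cy0 -> i0+i1 (bne.BR+xor.ALU) pair
  cy1 -> i2 (mul.MUL) WAW r1
  cy2 -> i3+i4 (sub.ALU+add.ALU) pair
  cy3 -> i5+i6 (xor.ALU+sub.ALU) pair
  cy4 -> i7 (ld.MEM) no-port MEM/MEM
  cy5 -> i8+i9 (st.MEM+xor.ALU) pair
  cy6 -> i10+i11 (blt.BR+sub.ALU) pair
  cy7 -> i12 (or.ALU) tail

PAIRS = 5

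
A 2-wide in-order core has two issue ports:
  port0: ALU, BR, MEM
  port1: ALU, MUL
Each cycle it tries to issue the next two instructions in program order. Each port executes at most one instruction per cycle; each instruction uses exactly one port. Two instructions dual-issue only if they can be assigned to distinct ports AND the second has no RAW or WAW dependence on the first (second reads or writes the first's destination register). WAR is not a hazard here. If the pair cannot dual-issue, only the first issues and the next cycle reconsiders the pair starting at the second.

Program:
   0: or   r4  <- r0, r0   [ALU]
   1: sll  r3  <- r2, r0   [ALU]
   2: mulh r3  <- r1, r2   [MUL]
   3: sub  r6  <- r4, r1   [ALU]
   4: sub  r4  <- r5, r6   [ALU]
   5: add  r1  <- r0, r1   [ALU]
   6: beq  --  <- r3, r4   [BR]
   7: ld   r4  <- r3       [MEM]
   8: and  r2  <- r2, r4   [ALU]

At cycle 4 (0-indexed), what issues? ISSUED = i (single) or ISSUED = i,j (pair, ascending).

ISSUED = 7

#0 head=0: or;sll i0+i1 2-wide
#1 head=2: mulh;sub i2+i3 2-wide
#2 head=4: sub;add i4+i5 2-wide
#3 head=6: beq i6 no-port BR/MEM
#4 head=7: ld i7 RAW r4
#5 head=8: and i8 tail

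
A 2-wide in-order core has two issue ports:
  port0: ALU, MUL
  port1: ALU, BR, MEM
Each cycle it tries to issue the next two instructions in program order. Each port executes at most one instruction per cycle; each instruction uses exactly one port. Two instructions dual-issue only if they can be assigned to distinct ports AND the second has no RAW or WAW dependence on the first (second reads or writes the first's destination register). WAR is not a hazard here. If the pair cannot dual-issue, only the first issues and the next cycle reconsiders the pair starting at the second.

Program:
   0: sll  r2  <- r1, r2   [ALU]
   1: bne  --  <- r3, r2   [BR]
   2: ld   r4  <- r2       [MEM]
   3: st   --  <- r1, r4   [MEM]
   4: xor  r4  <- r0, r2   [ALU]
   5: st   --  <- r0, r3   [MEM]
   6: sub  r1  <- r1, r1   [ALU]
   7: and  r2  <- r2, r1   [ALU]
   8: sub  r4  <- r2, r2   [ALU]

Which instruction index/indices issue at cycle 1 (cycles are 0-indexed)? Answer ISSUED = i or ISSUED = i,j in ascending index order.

ISSUED = 1

t=0 i0:sll.ALU ; RAW r2
t=1 i1:bne.BR ; no-port BR/MEM
t=2 i2:ld.MEM ; no-port MEM/MEM
t=3 i3/i4:st.MEM/xor.ALU ; dual
t=4 i5/i6:st.MEM/sub.ALU ; dual
t=5 i7:and.ALU ; RAW r2
t=6 i8:sub.ALU ; tail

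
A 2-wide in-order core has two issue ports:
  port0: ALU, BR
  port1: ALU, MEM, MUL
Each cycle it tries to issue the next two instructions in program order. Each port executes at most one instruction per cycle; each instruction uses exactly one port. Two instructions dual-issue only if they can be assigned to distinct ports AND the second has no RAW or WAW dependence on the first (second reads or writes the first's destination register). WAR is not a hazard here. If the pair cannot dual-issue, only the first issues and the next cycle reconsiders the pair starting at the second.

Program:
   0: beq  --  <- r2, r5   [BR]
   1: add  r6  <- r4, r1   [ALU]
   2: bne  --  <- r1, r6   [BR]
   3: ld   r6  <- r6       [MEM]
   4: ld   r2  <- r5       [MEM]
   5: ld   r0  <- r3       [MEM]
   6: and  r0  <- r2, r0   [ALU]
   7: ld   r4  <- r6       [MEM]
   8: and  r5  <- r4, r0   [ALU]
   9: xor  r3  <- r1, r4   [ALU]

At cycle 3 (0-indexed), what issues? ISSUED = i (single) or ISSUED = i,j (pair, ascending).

0. beq.BR add.ALU @i0/i1  | 2-wide
1. bne.BR ld.MEM @i2/i3  | 2-wide
2. ld.MEM @i4  | no-port MEM/MEM
3. ld.MEM @i5  | RAW+WAW r0
4. and.ALU ld.MEM @i6/i7  | 2-wide
5. and.ALU xor.ALU @i8/i9  | 2-wide

ISSUED = 5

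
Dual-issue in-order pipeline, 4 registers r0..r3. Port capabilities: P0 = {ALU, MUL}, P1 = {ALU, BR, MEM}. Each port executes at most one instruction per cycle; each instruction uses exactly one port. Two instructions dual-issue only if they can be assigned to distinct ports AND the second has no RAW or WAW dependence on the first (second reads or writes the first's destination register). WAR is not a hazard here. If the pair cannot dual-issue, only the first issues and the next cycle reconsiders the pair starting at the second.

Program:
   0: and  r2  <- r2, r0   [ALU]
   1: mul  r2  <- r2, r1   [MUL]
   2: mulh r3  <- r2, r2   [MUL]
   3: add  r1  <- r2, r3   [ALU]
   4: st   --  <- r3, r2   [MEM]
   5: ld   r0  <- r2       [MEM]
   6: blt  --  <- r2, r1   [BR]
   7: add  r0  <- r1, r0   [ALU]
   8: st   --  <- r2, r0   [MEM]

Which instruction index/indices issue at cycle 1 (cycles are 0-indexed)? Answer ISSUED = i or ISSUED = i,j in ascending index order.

ISSUED = 1

[0] i0  and  -- RAW+WAW r2
[1] i1  mul  -- no-port MUL/MUL
[2] i2  mulh  -- RAW r3
[3] i3,i4  add/st  -- pair
[4] i5  ld  -- no-port MEM/BR
[5] i6,i7  blt/add  -- pair
[6] i8  st  -- tail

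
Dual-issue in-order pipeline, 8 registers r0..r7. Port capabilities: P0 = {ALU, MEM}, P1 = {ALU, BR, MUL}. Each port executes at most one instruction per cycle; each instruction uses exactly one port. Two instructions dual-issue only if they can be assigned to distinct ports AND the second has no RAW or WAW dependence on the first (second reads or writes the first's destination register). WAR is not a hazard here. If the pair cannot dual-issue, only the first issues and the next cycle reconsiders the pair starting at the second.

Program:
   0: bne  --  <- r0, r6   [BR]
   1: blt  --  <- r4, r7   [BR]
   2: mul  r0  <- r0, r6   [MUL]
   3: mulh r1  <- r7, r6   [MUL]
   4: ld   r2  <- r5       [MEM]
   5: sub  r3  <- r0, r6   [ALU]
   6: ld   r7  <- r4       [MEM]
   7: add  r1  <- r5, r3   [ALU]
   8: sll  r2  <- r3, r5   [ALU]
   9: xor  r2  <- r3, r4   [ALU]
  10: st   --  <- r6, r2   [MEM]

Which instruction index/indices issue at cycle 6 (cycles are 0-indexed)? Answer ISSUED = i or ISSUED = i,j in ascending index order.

0. bne @i0  | no-port BR/BR
1. blt @i1  | no-port BR/MUL
2. mul @i2  | no-port MUL/MUL
3. mulh;ld @i3,i4  | pair
4. sub;ld @i5,i6  | pair
5. add;sll @i7,i8  | pair
6. xor @i9  | RAW r2
7. st @i10  | tail

ISSUED = 9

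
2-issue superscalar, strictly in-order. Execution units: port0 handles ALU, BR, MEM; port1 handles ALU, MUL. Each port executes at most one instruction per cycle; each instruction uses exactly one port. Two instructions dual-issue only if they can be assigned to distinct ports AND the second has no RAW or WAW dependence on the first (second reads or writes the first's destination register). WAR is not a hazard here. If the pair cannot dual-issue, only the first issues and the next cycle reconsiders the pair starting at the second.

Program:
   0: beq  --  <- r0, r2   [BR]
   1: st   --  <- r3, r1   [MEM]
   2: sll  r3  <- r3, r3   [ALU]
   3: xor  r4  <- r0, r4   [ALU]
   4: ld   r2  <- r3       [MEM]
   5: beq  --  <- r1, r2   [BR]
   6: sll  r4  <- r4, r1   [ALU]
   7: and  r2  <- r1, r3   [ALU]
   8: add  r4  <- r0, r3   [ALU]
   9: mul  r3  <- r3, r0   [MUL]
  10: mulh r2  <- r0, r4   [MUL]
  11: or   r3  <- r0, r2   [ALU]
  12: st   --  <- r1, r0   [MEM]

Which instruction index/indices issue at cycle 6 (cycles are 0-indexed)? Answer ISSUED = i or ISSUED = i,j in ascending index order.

c0: i0 beq  no-port BR/MEM
c1: i1,i2 st/sll  pair
c2: i3,i4 xor/ld  pair
c3: i5,i6 beq/sll  pair
c4: i7,i8 and/add  pair
c5: i9 mul  no-port MUL/MUL
c6: i10 mulh  RAW r2
c7: i11,i12 or/st  pair

ISSUED = 10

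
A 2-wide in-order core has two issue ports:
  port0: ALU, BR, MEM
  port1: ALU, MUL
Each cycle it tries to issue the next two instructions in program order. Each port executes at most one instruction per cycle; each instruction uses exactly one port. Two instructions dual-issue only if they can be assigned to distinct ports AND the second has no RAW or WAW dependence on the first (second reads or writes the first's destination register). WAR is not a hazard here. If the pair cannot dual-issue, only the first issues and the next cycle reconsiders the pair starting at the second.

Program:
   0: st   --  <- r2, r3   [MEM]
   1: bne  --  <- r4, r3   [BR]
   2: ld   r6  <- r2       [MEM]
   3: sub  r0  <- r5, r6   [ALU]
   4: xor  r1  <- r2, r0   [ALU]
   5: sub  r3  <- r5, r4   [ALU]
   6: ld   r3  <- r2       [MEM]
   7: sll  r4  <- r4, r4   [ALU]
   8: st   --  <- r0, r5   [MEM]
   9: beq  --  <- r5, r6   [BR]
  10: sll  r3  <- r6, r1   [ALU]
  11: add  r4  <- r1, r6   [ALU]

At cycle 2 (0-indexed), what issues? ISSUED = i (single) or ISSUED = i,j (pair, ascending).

  cy0 -> i0 (st) no-port MEM/BR
  cy1 -> i1 (bne) no-port BR/MEM
  cy2 -> i2 (ld) RAW r6
  cy3 -> i3 (sub) RAW r0
  cy4 -> i4,i5 (xor;sub) 2-wide
  cy5 -> i6,i7 (ld;sll) 2-wide
  cy6 -> i8 (st) no-port MEM/BR
  cy7 -> i9,i10 (beq;sll) 2-wide
  cy8 -> i11 (add) tail

ISSUED = 2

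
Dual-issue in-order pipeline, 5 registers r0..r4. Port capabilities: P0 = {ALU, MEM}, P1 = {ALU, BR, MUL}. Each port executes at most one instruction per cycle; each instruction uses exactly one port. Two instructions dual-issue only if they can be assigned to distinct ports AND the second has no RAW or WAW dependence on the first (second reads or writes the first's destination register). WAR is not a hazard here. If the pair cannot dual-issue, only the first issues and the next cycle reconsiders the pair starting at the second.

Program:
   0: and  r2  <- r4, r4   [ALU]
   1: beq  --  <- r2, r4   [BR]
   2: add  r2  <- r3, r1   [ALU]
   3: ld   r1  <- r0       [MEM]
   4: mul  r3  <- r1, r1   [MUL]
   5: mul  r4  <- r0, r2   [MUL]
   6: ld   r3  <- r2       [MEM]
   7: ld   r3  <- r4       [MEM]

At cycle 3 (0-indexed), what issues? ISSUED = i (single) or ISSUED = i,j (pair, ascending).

ISSUED = 4

#0 head=0: and.ALU i0 RAW r2
#1 head=1: beq.BR/add.ALU i1/i2 pair
#2 head=3: ld.MEM i3 RAW r1
#3 head=4: mul.MUL i4 no-port MUL/MUL
#4 head=5: mul.MUL/ld.MEM i5/i6 pair
#5 head=7: ld.MEM i7 tail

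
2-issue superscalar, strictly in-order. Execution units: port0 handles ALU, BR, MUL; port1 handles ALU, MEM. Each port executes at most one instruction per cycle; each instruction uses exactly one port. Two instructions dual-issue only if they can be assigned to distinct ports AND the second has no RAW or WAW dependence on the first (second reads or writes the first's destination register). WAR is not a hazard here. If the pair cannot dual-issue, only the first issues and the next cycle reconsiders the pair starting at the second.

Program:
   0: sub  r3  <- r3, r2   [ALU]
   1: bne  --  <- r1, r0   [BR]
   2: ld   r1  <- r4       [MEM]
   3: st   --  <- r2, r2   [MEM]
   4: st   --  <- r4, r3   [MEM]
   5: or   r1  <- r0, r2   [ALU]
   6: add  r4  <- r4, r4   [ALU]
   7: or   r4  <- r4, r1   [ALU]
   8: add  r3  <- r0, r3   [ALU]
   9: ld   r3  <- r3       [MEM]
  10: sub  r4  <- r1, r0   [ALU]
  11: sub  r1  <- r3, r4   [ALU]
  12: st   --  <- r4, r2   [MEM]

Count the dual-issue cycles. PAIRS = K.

PAIRS = 5

t=0 i0,i1:sub;bne ; pair
t=1 i2:ld ; no-port MEM/MEM
t=2 i3:st ; no-port MEM/MEM
t=3 i4,i5:st;or ; pair
t=4 i6:add ; RAW+WAW r4
t=5 i7,i8:or;add ; pair
t=6 i9,i10:ld;sub ; pair
t=7 i11,i12:sub;st ; pair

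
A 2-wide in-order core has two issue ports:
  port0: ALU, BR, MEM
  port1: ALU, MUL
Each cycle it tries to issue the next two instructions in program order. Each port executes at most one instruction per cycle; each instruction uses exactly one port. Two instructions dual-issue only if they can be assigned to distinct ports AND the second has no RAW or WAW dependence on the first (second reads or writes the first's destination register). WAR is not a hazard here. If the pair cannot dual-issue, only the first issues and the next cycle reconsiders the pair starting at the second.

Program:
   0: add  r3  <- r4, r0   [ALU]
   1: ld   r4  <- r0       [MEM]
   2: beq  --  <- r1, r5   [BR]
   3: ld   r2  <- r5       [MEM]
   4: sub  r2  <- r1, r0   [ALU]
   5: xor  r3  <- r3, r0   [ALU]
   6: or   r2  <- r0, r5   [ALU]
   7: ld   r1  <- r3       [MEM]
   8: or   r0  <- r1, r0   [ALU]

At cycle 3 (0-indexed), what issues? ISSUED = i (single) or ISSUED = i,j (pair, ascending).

ISSUED = 4,5

  cy0 -> i0/i1 (add.ALU;ld.MEM) pair
  cy1 -> i2 (beq.BR) no-port BR/MEM
  cy2 -> i3 (ld.MEM) WAW r2
  cy3 -> i4/i5 (sub.ALU;xor.ALU) pair
  cy4 -> i6/i7 (or.ALU;ld.MEM) pair
  cy5 -> i8 (or.ALU) tail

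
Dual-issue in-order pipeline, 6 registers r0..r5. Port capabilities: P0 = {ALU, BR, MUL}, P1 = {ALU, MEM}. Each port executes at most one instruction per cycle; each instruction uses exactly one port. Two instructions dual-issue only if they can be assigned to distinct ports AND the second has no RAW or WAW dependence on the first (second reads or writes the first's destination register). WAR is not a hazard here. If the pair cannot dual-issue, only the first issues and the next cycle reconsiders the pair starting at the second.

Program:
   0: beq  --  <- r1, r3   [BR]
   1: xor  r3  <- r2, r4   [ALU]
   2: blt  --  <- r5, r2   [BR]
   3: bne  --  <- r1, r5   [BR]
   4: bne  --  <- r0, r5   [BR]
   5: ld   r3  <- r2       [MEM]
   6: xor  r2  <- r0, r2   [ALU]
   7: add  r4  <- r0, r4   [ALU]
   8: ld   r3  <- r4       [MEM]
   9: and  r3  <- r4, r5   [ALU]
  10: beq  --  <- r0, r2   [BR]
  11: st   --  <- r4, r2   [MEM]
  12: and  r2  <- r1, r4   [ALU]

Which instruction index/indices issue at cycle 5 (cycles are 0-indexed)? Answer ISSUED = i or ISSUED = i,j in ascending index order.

ISSUED = 8

0. beq+xor @i0&i1  | dual
1. blt @i2  | no-port BR/BR
2. bne @i3  | no-port BR/BR
3. bne+ld @i4&i5  | dual
4. xor+add @i6&i7  | dual
5. ld @i8  | WAW r3
6. and+beq @i9&i10  | dual
7. st+and @i11&i12  | dual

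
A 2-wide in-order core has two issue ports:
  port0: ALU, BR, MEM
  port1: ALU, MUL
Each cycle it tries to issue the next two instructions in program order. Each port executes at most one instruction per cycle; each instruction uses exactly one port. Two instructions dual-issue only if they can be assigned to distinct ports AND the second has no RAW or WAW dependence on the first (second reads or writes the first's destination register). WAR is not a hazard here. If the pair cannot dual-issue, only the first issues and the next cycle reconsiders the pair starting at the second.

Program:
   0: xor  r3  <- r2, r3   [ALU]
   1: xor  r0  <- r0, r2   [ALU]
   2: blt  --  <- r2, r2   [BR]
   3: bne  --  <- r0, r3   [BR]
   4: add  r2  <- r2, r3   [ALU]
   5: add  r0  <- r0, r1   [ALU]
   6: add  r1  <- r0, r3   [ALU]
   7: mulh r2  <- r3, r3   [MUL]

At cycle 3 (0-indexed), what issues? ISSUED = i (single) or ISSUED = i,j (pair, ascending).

[0] i0/i1  xor.ALU;xor.ALU  -- pair
[1] i2  blt.BR  -- no-port BR/BR
[2] i3/i4  bne.BR;add.ALU  -- pair
[3] i5  add.ALU  -- RAW r0
[4] i6/i7  add.ALU;mulh.MUL  -- pair

ISSUED = 5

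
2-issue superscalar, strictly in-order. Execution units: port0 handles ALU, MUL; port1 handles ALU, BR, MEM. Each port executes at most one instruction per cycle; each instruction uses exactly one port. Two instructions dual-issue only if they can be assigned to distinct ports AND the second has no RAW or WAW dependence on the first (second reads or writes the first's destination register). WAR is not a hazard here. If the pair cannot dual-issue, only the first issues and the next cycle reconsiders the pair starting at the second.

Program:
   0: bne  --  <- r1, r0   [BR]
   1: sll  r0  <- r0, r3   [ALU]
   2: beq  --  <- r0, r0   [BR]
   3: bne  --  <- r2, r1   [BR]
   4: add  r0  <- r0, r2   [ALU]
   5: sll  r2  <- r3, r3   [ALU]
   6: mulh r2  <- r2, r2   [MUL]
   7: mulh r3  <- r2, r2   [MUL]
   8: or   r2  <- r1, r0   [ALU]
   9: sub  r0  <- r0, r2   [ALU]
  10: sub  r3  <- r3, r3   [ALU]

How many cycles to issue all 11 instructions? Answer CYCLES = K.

CYCLES = 7

  cy0 -> i0,i1 (bne.BR/sll.ALU) dual
  cy1 -> i2 (beq.BR) no-port BR/BR
  cy2 -> i3,i4 (bne.BR/add.ALU) dual
  cy3 -> i5 (sll.ALU) RAW+WAW r2
  cy4 -> i6 (mulh.MUL) no-port MUL/MUL
  cy5 -> i7,i8 (mulh.MUL/or.ALU) dual
  cy6 -> i9,i10 (sub.ALU/sub.ALU) dual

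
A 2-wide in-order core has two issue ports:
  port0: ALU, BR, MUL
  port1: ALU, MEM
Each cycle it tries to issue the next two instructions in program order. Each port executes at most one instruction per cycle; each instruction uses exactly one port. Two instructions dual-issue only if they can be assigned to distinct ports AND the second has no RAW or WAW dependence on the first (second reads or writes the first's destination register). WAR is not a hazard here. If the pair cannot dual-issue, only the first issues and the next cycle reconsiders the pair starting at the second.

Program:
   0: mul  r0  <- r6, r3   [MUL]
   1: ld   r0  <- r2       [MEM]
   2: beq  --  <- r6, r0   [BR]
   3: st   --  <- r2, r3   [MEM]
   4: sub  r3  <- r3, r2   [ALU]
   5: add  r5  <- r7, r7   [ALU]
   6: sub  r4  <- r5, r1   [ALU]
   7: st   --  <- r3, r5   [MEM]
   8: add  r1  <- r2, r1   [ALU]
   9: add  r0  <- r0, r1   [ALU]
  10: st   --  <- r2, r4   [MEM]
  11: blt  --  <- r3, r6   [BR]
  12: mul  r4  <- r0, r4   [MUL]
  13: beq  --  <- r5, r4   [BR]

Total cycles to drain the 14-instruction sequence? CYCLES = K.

CYCLES = 10

#0 head=0: mul.MUL i0 WAW r0
#1 head=1: ld.MEM i1 RAW r0
#2 head=2: beq.BR;st.MEM i2,i3 dual
#3 head=4: sub.ALU;add.ALU i4,i5 dual
#4 head=6: sub.ALU;st.MEM i6,i7 dual
#5 head=8: add.ALU i8 RAW r1
#6 head=9: add.ALU;st.MEM i9,i10 dual
#7 head=11: blt.BR i11 no-port BR/MUL
#8 head=12: mul.MUL i12 no-port MUL/BR
#9 head=13: beq.BR i13 tail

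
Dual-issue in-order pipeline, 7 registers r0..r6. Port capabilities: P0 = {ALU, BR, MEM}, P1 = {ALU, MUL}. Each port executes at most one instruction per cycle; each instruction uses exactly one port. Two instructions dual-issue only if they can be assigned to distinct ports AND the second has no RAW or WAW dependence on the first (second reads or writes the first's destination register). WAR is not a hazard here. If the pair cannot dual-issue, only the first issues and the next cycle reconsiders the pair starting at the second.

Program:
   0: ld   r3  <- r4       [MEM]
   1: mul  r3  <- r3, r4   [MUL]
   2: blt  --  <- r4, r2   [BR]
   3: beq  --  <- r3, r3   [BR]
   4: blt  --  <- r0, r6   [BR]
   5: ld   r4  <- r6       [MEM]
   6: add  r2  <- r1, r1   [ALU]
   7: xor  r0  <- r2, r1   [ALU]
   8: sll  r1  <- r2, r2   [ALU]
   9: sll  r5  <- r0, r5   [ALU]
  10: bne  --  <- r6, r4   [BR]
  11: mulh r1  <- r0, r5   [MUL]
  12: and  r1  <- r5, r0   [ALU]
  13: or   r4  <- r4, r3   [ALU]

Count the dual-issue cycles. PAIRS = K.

0. ld.MEM @i0  | RAW+WAW r3
1. mul.MUL/blt.BR @i1,i2  | pair
2. beq.BR @i3  | no-port BR/BR
3. blt.BR @i4  | no-port BR/MEM
4. ld.MEM/add.ALU @i5,i6  | pair
5. xor.ALU/sll.ALU @i7,i8  | pair
6. sll.ALU/bne.BR @i9,i10  | pair
7. mulh.MUL @i11  | WAW r1
8. and.ALU/or.ALU @i12,i13  | pair

PAIRS = 5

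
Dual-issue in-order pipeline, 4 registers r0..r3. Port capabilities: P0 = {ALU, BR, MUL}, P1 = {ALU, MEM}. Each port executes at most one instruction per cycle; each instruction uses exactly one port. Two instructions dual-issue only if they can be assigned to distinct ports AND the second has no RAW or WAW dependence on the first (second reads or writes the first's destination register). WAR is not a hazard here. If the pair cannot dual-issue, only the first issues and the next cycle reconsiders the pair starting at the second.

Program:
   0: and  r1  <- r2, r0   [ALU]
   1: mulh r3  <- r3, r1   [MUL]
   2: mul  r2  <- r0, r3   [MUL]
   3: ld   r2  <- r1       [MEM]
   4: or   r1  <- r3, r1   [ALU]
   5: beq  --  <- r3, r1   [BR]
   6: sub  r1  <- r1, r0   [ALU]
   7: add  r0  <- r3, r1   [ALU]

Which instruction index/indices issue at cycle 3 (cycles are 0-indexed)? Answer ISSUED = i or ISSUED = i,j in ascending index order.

#0 head=0: and i0 RAW r1
#1 head=1: mulh i1 no-port MUL/MUL
#2 head=2: mul i2 WAW r2
#3 head=3: ld+or i3/i4 2-wide
#4 head=5: beq+sub i5/i6 2-wide
#5 head=7: add i7 tail

ISSUED = 3,4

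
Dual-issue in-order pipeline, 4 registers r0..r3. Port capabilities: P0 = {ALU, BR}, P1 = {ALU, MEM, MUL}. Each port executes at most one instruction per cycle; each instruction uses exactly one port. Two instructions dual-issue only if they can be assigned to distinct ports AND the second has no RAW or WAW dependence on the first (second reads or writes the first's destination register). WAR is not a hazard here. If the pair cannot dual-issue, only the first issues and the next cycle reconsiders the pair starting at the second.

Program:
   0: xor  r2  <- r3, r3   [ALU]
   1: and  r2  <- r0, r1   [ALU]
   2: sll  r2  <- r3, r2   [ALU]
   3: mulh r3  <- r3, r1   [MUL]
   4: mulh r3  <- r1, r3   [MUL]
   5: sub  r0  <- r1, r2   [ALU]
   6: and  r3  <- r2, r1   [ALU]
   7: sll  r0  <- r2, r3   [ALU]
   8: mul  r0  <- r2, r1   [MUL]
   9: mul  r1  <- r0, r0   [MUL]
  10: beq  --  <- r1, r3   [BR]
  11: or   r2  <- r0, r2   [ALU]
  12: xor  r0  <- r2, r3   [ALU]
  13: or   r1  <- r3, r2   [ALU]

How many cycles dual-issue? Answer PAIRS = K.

PAIRS = 4

c0: i0 xor.ALU  WAW r2
c1: i1 and.ALU  RAW+WAW r2
c2: i2,i3 sll.ALU/mulh.MUL  dual
c3: i4,i5 mulh.MUL/sub.ALU  dual
c4: i6 and.ALU  RAW r3
c5: i7 sll.ALU  WAW r0
c6: i8 mul.MUL  no-port MUL/MUL
c7: i9 mul.MUL  RAW r1
c8: i10,i11 beq.BR/or.ALU  dual
c9: i12,i13 xor.ALU/or.ALU  dual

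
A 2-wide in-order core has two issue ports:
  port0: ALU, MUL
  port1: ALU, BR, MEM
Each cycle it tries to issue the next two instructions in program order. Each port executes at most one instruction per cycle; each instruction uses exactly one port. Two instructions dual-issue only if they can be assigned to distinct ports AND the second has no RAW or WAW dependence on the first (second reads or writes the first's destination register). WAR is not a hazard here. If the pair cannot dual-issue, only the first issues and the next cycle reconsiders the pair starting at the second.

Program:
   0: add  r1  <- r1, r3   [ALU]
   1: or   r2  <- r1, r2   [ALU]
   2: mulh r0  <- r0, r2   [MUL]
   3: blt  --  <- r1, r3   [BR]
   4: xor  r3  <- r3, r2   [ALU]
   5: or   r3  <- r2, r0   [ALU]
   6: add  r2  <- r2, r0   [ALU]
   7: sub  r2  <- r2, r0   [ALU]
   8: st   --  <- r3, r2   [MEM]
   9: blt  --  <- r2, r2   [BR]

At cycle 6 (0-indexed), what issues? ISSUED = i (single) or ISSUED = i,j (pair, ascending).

ISSUED = 8

#0 head=0: add.ALU i0 RAW r1
#1 head=1: or.ALU i1 RAW r2
#2 head=2: mulh.MUL blt.BR i2/i3 pair
#3 head=4: xor.ALU i4 WAW r3
#4 head=5: or.ALU add.ALU i5/i6 pair
#5 head=7: sub.ALU i7 RAW r2
#6 head=8: st.MEM i8 no-port MEM/BR
#7 head=9: blt.BR i9 tail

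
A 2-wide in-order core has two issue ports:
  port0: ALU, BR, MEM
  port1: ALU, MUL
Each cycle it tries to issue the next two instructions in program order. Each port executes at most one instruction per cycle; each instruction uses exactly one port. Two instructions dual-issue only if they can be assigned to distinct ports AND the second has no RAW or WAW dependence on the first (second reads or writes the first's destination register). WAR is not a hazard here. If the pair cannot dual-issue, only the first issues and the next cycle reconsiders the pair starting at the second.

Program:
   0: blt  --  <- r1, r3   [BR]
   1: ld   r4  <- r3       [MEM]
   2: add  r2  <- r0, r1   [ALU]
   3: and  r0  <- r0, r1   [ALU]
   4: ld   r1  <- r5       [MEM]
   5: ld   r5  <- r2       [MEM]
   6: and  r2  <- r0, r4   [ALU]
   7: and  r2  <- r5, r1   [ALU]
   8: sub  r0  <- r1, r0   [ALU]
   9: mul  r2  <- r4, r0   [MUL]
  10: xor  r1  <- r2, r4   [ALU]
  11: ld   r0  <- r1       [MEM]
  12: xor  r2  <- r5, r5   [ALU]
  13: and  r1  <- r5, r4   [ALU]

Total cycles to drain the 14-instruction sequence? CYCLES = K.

CYCLES = 9

t=0 i0:blt ; no-port BR/MEM
t=1 i1+i2:ld/add ; 2-wide
t=2 i3+i4:and/ld ; 2-wide
t=3 i5+i6:ld/and ; 2-wide
t=4 i7+i8:and/sub ; 2-wide
t=5 i9:mul ; RAW r2
t=6 i10:xor ; RAW r1
t=7 i11+i12:ld/xor ; 2-wide
t=8 i13:and ; tail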